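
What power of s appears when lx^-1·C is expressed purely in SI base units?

1

lx = lm/m² (illuminance = luminous flux per area),
    = m⁻²·cd.
So lx⁻¹ = m²·cd⁻¹.
C = A·s = s·A (charge = current × time).
Combining: lx⁻¹·C = (m²·cd⁻¹) · (s·A) = m²·s·A·cd⁻¹.
The exponent of s is 1.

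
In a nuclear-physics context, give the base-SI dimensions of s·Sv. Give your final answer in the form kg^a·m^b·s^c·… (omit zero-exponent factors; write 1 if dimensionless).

Sv = J/kg (equivalent dose = energy per mass),
    = m²·s⁻².
Combining: s·Sv = s · (m²·s⁻²) = m²·s⁻¹.

m²·s⁻¹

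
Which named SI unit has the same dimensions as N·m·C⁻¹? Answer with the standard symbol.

N = kg·m/s² = kg·m·s⁻² (force = mass × acceleration).
C = A·s = s·A (charge = current × time).
So C⁻¹ = s⁻¹·A⁻¹.
Combining: N·m·C⁻¹ = (kg·m·s⁻²) · m · (s⁻¹·A⁻¹) = kg·m²·s⁻³·A⁻¹.
kg·m²·s⁻³·A⁻¹ is the base-SI form of the volt.

V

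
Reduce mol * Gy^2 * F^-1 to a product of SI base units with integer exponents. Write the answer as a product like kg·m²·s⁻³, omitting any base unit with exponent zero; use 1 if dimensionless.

Gy = m²·s⁻².
So Gy² = m⁴·s⁻⁴.
F = kg⁻¹·m⁻²·s⁴·A².
So F⁻¹ = kg·m²·s⁻⁴·A⁻².
Combining: mol·Gy²·F⁻¹ = mol · (m⁴·s⁻⁴) · (kg·m²·s⁻⁴·A⁻²) = kg·m⁶·s⁻⁸·A⁻²·mol.

kg·m⁶·s⁻⁸·A⁻²·mol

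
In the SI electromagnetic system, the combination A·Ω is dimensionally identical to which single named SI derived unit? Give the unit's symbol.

Ω = V/A (resistance = voltage per current),
    = kg·m²·s⁻³·A⁻².
Combining: A·Ω = A · (kg·m²·s⁻³·A⁻²) = kg·m²·s⁻³·A⁻¹.
kg·m²·s⁻³·A⁻¹ is the base-SI form of the volt.

V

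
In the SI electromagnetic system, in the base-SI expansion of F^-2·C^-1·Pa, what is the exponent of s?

-11

F = C/V (capacitance = charge per voltage),
    = A·s/(kg·m²·s⁻³·A⁻¹) (substituting C and V),
    = kg⁻¹·m⁻²·s⁴·A².
So F⁻² = kg²·m⁴·s⁻⁸·A⁻⁴.
C = A·s = s·A (charge = current × time).
So C⁻¹ = s⁻¹·A⁻¹.
Pa = N/m² (pressure = force per area),
    = kg·m⁻¹·s⁻².
Combining: F⁻²·C⁻¹·Pa = (kg²·m⁴·s⁻⁸·A⁻⁴) · (s⁻¹·A⁻¹) · (kg·m⁻¹·s⁻²) = kg³·m³·s⁻¹¹·A⁻⁵.
The exponent of s is -11.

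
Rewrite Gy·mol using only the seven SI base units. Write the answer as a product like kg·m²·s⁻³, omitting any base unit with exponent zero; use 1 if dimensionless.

Gy = J/kg (absorbed dose = energy per mass),
    = m²·s⁻².
Combining: Gy·mol = (m²·s⁻²) · mol = m²·s⁻²·mol.

m²·s⁻²·mol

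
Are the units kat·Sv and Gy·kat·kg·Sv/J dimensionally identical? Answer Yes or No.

Yes

Left side:
  kat = mol/s = s⁻¹·mol (catalytic activity).
  Sv = J/kg (equivalent dose = energy per mass),
      = m²·s⁻².
  Combining: kat·Sv = (s⁻¹·mol) · (m²·s⁻²) = m²·s⁻³·mol.
Right side:
  Gy = m²·s⁻².
  kat = s⁻¹·mol.
  J = kg·m²·s⁻².
  So J⁻¹ = kg⁻¹·m⁻²·s².
  Sv = m²·s⁻².
  Combining: Gy·kat·kg·J⁻¹·Sv = (m²·s⁻²) · (s⁻¹·mol) · kg · (kg⁻¹·m⁻²·s²) · (m²·s⁻²) = m²·s⁻³·mol.
Both reduce to m²·s⁻³·mol.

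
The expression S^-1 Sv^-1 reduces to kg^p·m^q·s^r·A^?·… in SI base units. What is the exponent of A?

S = 1/Ω (conductance is reciprocal resistance),
    = kg⁻¹·m⁻²·s³·A².
So S⁻¹ = kg·m²·s⁻³·A⁻².
Sv = J/kg (equivalent dose = energy per mass),
    = m²·s⁻².
So Sv⁻¹ = m⁻²·s².
Combining: S⁻¹·Sv⁻¹ = (kg·m²·s⁻³·A⁻²) · (m⁻²·s²) = kg·s⁻¹·A⁻².
The exponent of A is -2.

-2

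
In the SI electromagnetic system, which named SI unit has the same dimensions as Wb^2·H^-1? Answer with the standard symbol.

Wb = V·s (flux: a volt is a weber per second),
    = kg·m²·s⁻²·A⁻¹.
So Wb² = kg²·m⁴·s⁻⁴·A⁻².
H = Wb/A (inductance = flux per current),
    = kg·m²·s⁻²·A⁻².
So H⁻¹ = kg⁻¹·m⁻²·s²·A².
Combining: Wb²·H⁻¹ = (kg²·m⁴·s⁻⁴·A⁻²) · (kg⁻¹·m⁻²·s²·A²) = kg·m²·s⁻².
kg·m²·s⁻² is the base-SI form of the joule.

J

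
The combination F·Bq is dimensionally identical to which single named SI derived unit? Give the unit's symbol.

F = C/V (capacitance = charge per voltage),
    = A·s/(kg·m²·s⁻³·A⁻¹) (substituting C and V),
    = kg⁻¹·m⁻²·s⁴·A².
Bq = 1/s = s⁻¹ (activity is decays per second).
Combining: F·Bq = (kg⁻¹·m⁻²·s⁴·A²) · s⁻¹ = kg⁻¹·m⁻²·s³·A².
kg⁻¹·m⁻²·s³·A² is the base-SI form of the siemens.

S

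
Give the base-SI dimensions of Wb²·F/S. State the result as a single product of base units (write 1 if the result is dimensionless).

kg²·m⁴·s⁻³·A⁻²

Wb = kg·m²·s⁻²·A⁻¹.
So Wb² = kg²·m⁴·s⁻⁴·A⁻².
S = kg⁻¹·m⁻²·s³·A².
So S⁻¹ = kg·m²·s⁻³·A⁻².
F = kg⁻¹·m⁻²·s⁴·A².
Combining: Wb²·S⁻¹·F = (kg²·m⁴·s⁻⁴·A⁻²) · (kg·m²·s⁻³·A⁻²) · (kg⁻¹·m⁻²·s⁴·A²) = kg²·m⁴·s⁻³·A⁻².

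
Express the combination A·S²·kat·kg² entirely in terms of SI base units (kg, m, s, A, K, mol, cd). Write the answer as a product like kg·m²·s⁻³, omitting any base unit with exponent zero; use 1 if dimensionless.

S = 1/Ω (conductance is reciprocal resistance),
    = kg⁻¹·m⁻²·s³·A².
So S² = kg⁻²·m⁻⁴·s⁶·A⁴.
kat = mol/s = s⁻¹·mol (catalytic activity).
Combining: A·S²·kat·kg² = A · (kg⁻²·m⁻⁴·s⁶·A⁴) · (s⁻¹·mol) · kg² = m⁻⁴·s⁵·A⁵·mol.

m⁻⁴·s⁵·A⁵·mol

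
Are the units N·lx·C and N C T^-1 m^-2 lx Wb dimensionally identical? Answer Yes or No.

Left side:
  N = kg·m·s⁻².
  lx = m⁻²·cd.
  C = s·A.
  Combining: N·lx·C = (kg·m·s⁻²) · (m⁻²·cd) · (s·A) = kg·m⁻¹·s⁻¹·A·cd.
Right side:
  N = kg·m/s² = kg·m·s⁻² (force = mass × acceleration).
  C = A·s = s·A (charge = current × time).
  T = Wb/m² (flux density = flux per area),
      = kg·s⁻²·A⁻¹.
  So T⁻¹ = kg⁻¹·s²·A.
  lx = lm/m² (illuminance = luminous flux per area),
      = m⁻²·cd.
  Wb = V·s (flux: a volt is a weber per second),
      = kg·m²·s⁻²·A⁻¹.
  Combining: N·C·T⁻¹·m⁻²·lx·Wb = (kg·m·s⁻²) · (s·A) · (kg⁻¹·s²·A) · m⁻² · (m⁻²·cd) · (kg·m²·s⁻²·A⁻¹) = kg·m⁻¹·s⁻¹·A·cd.
Both reduce to kg·m⁻¹·s⁻¹·A·cd.

Yes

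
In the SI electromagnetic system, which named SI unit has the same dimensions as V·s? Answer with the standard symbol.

Wb

V = kg·m²·s⁻³·A⁻¹.
Combining: V·s = (kg·m²·s⁻³·A⁻¹) · s = kg·m²·s⁻²·A⁻¹.
kg·m²·s⁻²·A⁻¹ is the base-SI form of the weber.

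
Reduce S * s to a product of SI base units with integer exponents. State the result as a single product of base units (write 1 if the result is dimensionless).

kg⁻¹·m⁻²·s⁴·A²

S = 1/Ω (conductance is reciprocal resistance),
    = kg⁻¹·m⁻²·s³·A².
Combining: S·s = (kg⁻¹·m⁻²·s³·A²) · s = kg⁻¹·m⁻²·s⁴·A².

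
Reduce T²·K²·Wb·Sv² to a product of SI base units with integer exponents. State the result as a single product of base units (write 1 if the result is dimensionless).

kg³·m⁶·s⁻¹⁰·A⁻³·K²

T = kg·s⁻²·A⁻¹.
So T² = kg²·s⁻⁴·A⁻².
Wb = kg·m²·s⁻²·A⁻¹.
Sv = m²·s⁻².
So Sv² = m⁴·s⁻⁴.
Combining: T²·K²·Wb·Sv² = (kg²·s⁻⁴·A⁻²) · K² · (kg·m²·s⁻²·A⁻¹) · (m⁴·s⁻⁴) = kg³·m⁶·s⁻¹⁰·A⁻³·K².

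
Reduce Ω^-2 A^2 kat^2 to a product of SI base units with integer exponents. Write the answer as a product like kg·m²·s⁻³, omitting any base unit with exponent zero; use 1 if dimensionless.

Ω = kg·m²·s⁻³·A⁻².
So Ω⁻² = kg⁻²·m⁻⁴·s⁶·A⁴.
kat = s⁻¹·mol.
So kat² = s⁻²·mol².
Combining: Ω⁻²·A²·kat² = (kg⁻²·m⁻⁴·s⁶·A⁴) · A² · (s⁻²·mol²) = kg⁻²·m⁻⁴·s⁴·A⁶·mol².

kg⁻²·m⁻⁴·s⁴·A⁶·mol²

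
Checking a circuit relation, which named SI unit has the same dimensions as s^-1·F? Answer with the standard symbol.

S

F = C/V (capacitance = charge per voltage),
    = A·s/(kg·m²·s⁻³·A⁻¹) (substituting C and V),
    = kg⁻¹·m⁻²·s⁴·A².
Combining: s⁻¹·F = s⁻¹ · (kg⁻¹·m⁻²·s⁴·A²) = kg⁻¹·m⁻²·s³·A².
kg⁻¹·m⁻²·s³·A² is the base-SI form of the siemens.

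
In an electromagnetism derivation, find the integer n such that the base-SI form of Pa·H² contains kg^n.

3

Pa = N/m² (pressure = force per area),
    = kg·m⁻¹·s⁻².
H = Wb/A (inductance = flux per current),
    = kg·m²·s⁻²·A⁻².
So H² = kg²·m⁴·s⁻⁴·A⁻⁴.
Combining: Pa·H² = (kg·m⁻¹·s⁻²) · (kg²·m⁴·s⁻⁴·A⁻⁴) = kg³·m³·s⁻⁶·A⁻⁴.
The exponent of kg is 3.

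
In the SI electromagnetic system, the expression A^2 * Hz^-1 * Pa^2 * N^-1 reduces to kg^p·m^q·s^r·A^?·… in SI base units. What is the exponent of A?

2

Hz = s⁻¹.
So Hz⁻¹ = s.
Pa = kg·m⁻¹·s⁻².
So Pa² = kg²·m⁻²·s⁻⁴.
N = kg·m·s⁻².
So N⁻¹ = kg⁻¹·m⁻¹·s².
Combining: A²·Hz⁻¹·Pa²·N⁻¹ = A² · s · (kg²·m⁻²·s⁻⁴) · (kg⁻¹·m⁻¹·s²) = kg·m⁻³·s⁻¹·A².
The exponent of A is 2.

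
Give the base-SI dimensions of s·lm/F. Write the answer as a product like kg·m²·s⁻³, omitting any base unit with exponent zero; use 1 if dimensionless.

F = kg⁻¹·m⁻²·s⁴·A².
So F⁻¹ = kg·m²·s⁻⁴·A⁻².
lm = cd.
Combining: F⁻¹·s·lm = (kg·m²·s⁻⁴·A⁻²) · s · cd = kg·m²·s⁻³·A⁻²·cd.

kg·m²·s⁻³·A⁻²·cd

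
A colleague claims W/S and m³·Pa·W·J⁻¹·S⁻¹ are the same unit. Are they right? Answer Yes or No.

Left side:
  W = kg·m²·s⁻³.
  S = kg⁻¹·m⁻²·s³·A².
  So S⁻¹ = kg·m²·s⁻³·A⁻².
  Combining: W·S⁻¹ = (kg·m²·s⁻³) · (kg·m²·s⁻³·A⁻²) = kg²·m⁴·s⁻⁶·A⁻².
Right side:
  Pa = N/m² (pressure = force per area),
      = kg·m⁻¹·s⁻².
  W = J/s (power = energy per time),
      = kg·m²·s⁻³.
  J = N·m (work = force × distance),
      = kg·m²·s⁻².
  So J⁻¹ = kg⁻¹·m⁻²·s².
  S = 1/Ω (conductance is reciprocal resistance),
      = kg⁻¹·m⁻²·s³·A².
  So S⁻¹ = kg·m²·s⁻³·A⁻².
  Combining: m³·Pa·W·J⁻¹·S⁻¹ = m³ · (kg·m⁻¹·s⁻²) · (kg·m²·s⁻³) · (kg⁻¹·m⁻²·s²) · (kg·m²·s⁻³·A⁻²) = kg²·m⁴·s⁻⁶·A⁻².
Both reduce to kg²·m⁴·s⁻⁶·A⁻².

Yes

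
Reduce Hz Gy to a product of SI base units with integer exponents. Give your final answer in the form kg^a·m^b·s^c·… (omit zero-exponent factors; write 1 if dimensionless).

m²·s⁻³

Hz = s⁻¹.
Gy = m²·s⁻².
Combining: Hz·Gy = s⁻¹ · (m²·s⁻²) = m²·s⁻³.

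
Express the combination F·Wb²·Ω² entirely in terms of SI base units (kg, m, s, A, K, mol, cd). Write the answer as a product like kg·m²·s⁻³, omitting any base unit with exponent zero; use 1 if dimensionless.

kg³·m⁶·s⁻⁶·A⁻⁴

F = kg⁻¹·m⁻²·s⁴·A².
Wb = kg·m²·s⁻²·A⁻¹.
So Wb² = kg²·m⁴·s⁻⁴·A⁻².
Ω = kg·m²·s⁻³·A⁻².
So Ω² = kg²·m⁴·s⁻⁶·A⁻⁴.
Combining: F·Wb²·Ω² = (kg⁻¹·m⁻²·s⁴·A²) · (kg²·m⁴·s⁻⁴·A⁻²) · (kg²·m⁴·s⁻⁶·A⁻⁴) = kg³·m⁶·s⁻⁶·A⁻⁴.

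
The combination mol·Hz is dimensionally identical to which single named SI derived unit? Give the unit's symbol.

Hz = s⁻¹.
Combining: mol·Hz = mol · s⁻¹ = s⁻¹·mol.
s⁻¹·mol is the base-SI form of the katal.

kat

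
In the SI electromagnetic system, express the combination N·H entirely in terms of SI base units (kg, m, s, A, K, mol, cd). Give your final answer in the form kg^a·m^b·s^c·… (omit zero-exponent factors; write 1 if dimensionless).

N = kg·m·s⁻².
H = kg·m²·s⁻²·A⁻².
Combining: N·H = (kg·m·s⁻²) · (kg·m²·s⁻²·A⁻²) = kg²·m³·s⁻⁴·A⁻².

kg²·m³·s⁻⁴·A⁻²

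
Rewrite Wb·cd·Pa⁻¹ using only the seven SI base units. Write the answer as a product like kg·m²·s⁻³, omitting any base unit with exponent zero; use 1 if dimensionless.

Wb = V·s (flux: a volt is a weber per second),
    = kg·m²·s⁻²·A⁻¹.
Pa = N/m² (pressure = force per area),
    = kg·m⁻¹·s⁻².
So Pa⁻¹ = kg⁻¹·m·s².
Combining: Wb·cd·Pa⁻¹ = (kg·m²·s⁻²·A⁻¹) · cd · (kg⁻¹·m·s²) = m³·A⁻¹·cd.

m³·A⁻¹·cd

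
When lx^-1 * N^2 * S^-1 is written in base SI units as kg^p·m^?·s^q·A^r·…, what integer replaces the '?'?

6

lx = lm/m² (illuminance = luminous flux per area),
    = m⁻²·cd.
So lx⁻¹ = m²·cd⁻¹.
N = kg·m/s² = kg·m·s⁻² (force = mass × acceleration).
So N² = kg²·m²·s⁻⁴.
S = 1/Ω (conductance is reciprocal resistance),
    = kg⁻¹·m⁻²·s³·A².
So S⁻¹ = kg·m²·s⁻³·A⁻².
Combining: lx⁻¹·N²·S⁻¹ = (m²·cd⁻¹) · (kg²·m²·s⁻⁴) · (kg·m²·s⁻³·A⁻²) = kg³·m⁶·s⁻⁷·A⁻²·cd⁻¹.
The exponent of m is 6.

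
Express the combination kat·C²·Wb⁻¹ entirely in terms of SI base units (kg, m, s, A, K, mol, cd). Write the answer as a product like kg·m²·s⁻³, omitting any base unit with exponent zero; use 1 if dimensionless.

kg⁻¹·m⁻²·s³·A³·mol

kat = mol/s = s⁻¹·mol (catalytic activity).
C = A·s = s·A (charge = current × time).
So C² = s²·A².
Wb = V·s (flux: a volt is a weber per second),
    = kg·m²·s⁻²·A⁻¹.
So Wb⁻¹ = kg⁻¹·m⁻²·s²·A.
Combining: kat·C²·Wb⁻¹ = (s⁻¹·mol) · (s²·A²) · (kg⁻¹·m⁻²·s²·A) = kg⁻¹·m⁻²·s³·A³·mol.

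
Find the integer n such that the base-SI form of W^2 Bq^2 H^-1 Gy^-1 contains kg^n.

1

W = J/s (power = energy per time),
    = kg·m²·s⁻³.
So W² = kg²·m⁴·s⁻⁶.
Bq = 1/s = s⁻¹ (activity is decays per second).
So Bq² = s⁻².
H = Wb/A (inductance = flux per current),
    = kg·m²·s⁻²·A⁻².
So H⁻¹ = kg⁻¹·m⁻²·s²·A².
Gy = J/kg (absorbed dose = energy per mass),
    = m²·s⁻².
So Gy⁻¹ = m⁻²·s².
Combining: W²·Bq²·H⁻¹·Gy⁻¹ = (kg²·m⁴·s⁻⁶) · s⁻² · (kg⁻¹·m⁻²·s²·A²) · (m⁻²·s²) = kg·s⁻⁴·A².
The exponent of kg is 1.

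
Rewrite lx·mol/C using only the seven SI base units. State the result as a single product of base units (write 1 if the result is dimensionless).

m⁻²·s⁻¹·A⁻¹·mol·cd

lx = lm/m² (illuminance = luminous flux per area),
    = m⁻²·cd.
C = A·s = s·A (charge = current × time).
So C⁻¹ = s⁻¹·A⁻¹.
Combining: lx·mol·C⁻¹ = (m⁻²·cd) · mol · (s⁻¹·A⁻¹) = m⁻²·s⁻¹·A⁻¹·mol·cd.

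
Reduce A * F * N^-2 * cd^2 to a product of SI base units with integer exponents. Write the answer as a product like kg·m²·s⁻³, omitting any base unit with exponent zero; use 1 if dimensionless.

kg⁻³·m⁻⁴·s⁸·A³·cd²

F = C/V (capacitance = charge per voltage),
    = A·s/(kg·m²·s⁻³·A⁻¹) (substituting C and V),
    = kg⁻¹·m⁻²·s⁴·A².
N = kg·m/s² = kg·m·s⁻² (force = mass × acceleration).
So N⁻² = kg⁻²·m⁻²·s⁴.
Combining: A·F·N⁻²·cd² = A · (kg⁻¹·m⁻²·s⁴·A²) · (kg⁻²·m⁻²·s⁴) · cd² = kg⁻³·m⁻⁴·s⁸·A³·cd².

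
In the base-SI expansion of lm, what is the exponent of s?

0

lm = cd·sr = cd (luminous flux; sr is dimensionless).
The exponent of s is 0.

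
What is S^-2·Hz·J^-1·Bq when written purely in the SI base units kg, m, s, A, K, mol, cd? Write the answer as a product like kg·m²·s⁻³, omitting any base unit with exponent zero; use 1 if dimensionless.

S = kg⁻¹·m⁻²·s³·A².
So S⁻² = kg²·m⁴·s⁻⁶·A⁻⁴.
Hz = s⁻¹.
J = kg·m²·s⁻².
So J⁻¹ = kg⁻¹·m⁻²·s².
Bq = s⁻¹.
Combining: S⁻²·Hz·J⁻¹·Bq = (kg²·m⁴·s⁻⁶·A⁻⁴) · s⁻¹ · (kg⁻¹·m⁻²·s²) · s⁻¹ = kg·m²·s⁻⁶·A⁻⁴.

kg·m²·s⁻⁶·A⁻⁴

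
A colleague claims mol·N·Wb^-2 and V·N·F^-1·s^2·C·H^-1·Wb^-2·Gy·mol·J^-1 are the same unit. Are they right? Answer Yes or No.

No

Left side:
  N = kg·m/s² = kg·m·s⁻² (force = mass × acceleration).
  Wb = V·s (flux: a volt is a weber per second),
      = kg·m²·s⁻²·A⁻¹.
  So Wb⁻² = kg⁻²·m⁻⁴·s⁴·A².
  Combining: mol·N·Wb⁻² = mol · (kg·m·s⁻²) · (kg⁻²·m⁻⁴·s⁴·A²) = kg⁻¹·m⁻³·s²·A²·mol.
Right side:
  V = W/A (potential = power per current),
      = kg·m²·s⁻³·A⁻¹.
  N = kg·m/s² = kg·m·s⁻² (force = mass × acceleration).
  F = C/V (capacitance = charge per voltage),
      = A·s/(kg·m²·s⁻³·A⁻¹) (substituting C and V),
      = kg⁻¹·m⁻²·s⁴·A².
  So F⁻¹ = kg·m²·s⁻⁴·A⁻².
  C = A·s = s·A (charge = current × time).
  H = Wb/A (inductance = flux per current),
      = kg·m²·s⁻²·A⁻².
  So H⁻¹ = kg⁻¹·m⁻²·s²·A².
  Wb = V·s (flux: a volt is a weber per second),
      = kg·m²·s⁻²·A⁻¹.
  So Wb⁻² = kg⁻²·m⁻⁴·s⁴·A².
  Gy = J/kg (absorbed dose = energy per mass),
      = m²·s⁻².
  J = N·m (work = force × distance),
      = kg·m²·s⁻².
  So J⁻¹ = kg⁻¹·m⁻²·s².
  Combining: V·N·F⁻¹·s²·C·H⁻¹·Wb⁻²·Gy·mol·J⁻¹ = (kg·m²·s⁻³·A⁻¹) · (kg·m·s⁻²) · (kg·m²·s⁻⁴·A⁻²) · s² · (s·A) · (kg⁻¹·m⁻²·s²·A²) · (kg⁻²·m⁻⁴·s⁴·A²) · (m²·s⁻²) · mol · (kg⁻¹·m⁻²·s²) = kg⁻¹·m⁻¹·A²·mol.
Left is kg⁻¹·m⁻³·s²·A²·mol; right is kg⁻¹·m⁻¹·A²·mol — different.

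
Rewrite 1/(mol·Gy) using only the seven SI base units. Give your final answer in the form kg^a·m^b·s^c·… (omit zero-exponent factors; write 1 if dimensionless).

Gy = m²·s⁻².
So Gy⁻¹ = m⁻²·s².
Combining: mol⁻¹·Gy⁻¹ = mol⁻¹ · (m⁻²·s²) = m⁻²·s²·mol⁻¹.

m⁻²·s²·mol⁻¹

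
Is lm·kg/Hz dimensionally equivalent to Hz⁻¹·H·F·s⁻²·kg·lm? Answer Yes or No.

Left side:
  Hz = 1/s = s⁻¹ (frequency is cycles per second).
  So Hz⁻¹ = s.
  lm = cd·sr = cd (luminous flux; sr is dimensionless).
  Combining: Hz⁻¹·lm·kg = s · cd · kg = kg·s·cd.
Right side:
  Hz = s⁻¹.
  So Hz⁻¹ = s.
  H = kg·m²·s⁻²·A⁻².
  F = kg⁻¹·m⁻²·s⁴·A².
  lm = cd.
  Combining: Hz⁻¹·H·F·s⁻²·kg·lm = s · (kg·m²·s⁻²·A⁻²) · (kg⁻¹·m⁻²·s⁴·A²) · s⁻² · kg · cd = kg·s·cd.
Both reduce to kg·s·cd.

Yes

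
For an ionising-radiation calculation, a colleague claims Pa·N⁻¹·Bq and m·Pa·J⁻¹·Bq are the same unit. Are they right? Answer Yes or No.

Yes

Left side:
  Pa = kg·m⁻¹·s⁻².
  N = kg·m·s⁻².
  So N⁻¹ = kg⁻¹·m⁻¹·s².
  Bq = s⁻¹.
  Combining: Pa·N⁻¹·Bq = (kg·m⁻¹·s⁻²) · (kg⁻¹·m⁻¹·s²) · s⁻¹ = m⁻²·s⁻¹.
Right side:
  Pa = kg·m⁻¹·s⁻².
  J = kg·m²·s⁻².
  So J⁻¹ = kg⁻¹·m⁻²·s².
  Bq = s⁻¹.
  Combining: m·Pa·J⁻¹·Bq = m · (kg·m⁻¹·s⁻²) · (kg⁻¹·m⁻²·s²) · s⁻¹ = m⁻²·s⁻¹.
Both reduce to m⁻²·s⁻¹.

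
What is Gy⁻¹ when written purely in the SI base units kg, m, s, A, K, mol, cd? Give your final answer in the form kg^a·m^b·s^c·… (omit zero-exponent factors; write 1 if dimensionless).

m⁻²·s²

Gy = m²·s⁻².
So Gy⁻¹ = m⁻²·s².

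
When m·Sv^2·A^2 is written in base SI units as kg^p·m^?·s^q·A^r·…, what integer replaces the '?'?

5

Sv = J/kg (equivalent dose = energy per mass),
    = m²·s⁻².
So Sv² = m⁴·s⁻⁴.
Combining: m·Sv²·A² = m · (m⁴·s⁻⁴) · A² = m⁵·s⁻⁴·A².
The exponent of m is 5.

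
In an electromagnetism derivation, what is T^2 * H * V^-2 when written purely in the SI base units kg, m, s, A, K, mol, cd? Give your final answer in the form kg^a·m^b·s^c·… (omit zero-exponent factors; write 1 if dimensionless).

kg·m⁻²·A⁻²

T = Wb/m² (flux density = flux per area),
    = kg·s⁻²·A⁻¹.
So T² = kg²·s⁻⁴·A⁻².
H = Wb/A (inductance = flux per current),
    = kg·m²·s⁻²·A⁻².
V = W/A (potential = power per current),
    = kg·m²·s⁻³·A⁻¹.
So V⁻² = kg⁻²·m⁻⁴·s⁶·A².
Combining: T²·H·V⁻² = (kg²·s⁻⁴·A⁻²) · (kg·m²·s⁻²·A⁻²) · (kg⁻²·m⁻⁴·s⁶·A²) = kg·m⁻²·A⁻².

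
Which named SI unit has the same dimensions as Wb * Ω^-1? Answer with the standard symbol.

Wb = kg·m²·s⁻²·A⁻¹.
Ω = kg·m²·s⁻³·A⁻².
So Ω⁻¹ = kg⁻¹·m⁻²·s³·A².
Combining: Wb·Ω⁻¹ = (kg·m²·s⁻²·A⁻¹) · (kg⁻¹·m⁻²·s³·A²) = s·A.
s·A is the base-SI form of the coulomb.

C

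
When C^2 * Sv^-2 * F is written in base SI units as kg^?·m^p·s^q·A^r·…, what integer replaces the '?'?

-1

C = A·s = s·A (charge = current × time).
So C² = s²·A².
Sv = J/kg (equivalent dose = energy per mass),
    = m²·s⁻².
So Sv⁻² = m⁻⁴·s⁴.
F = C/V (capacitance = charge per voltage),
    = A·s/(kg·m²·s⁻³·A⁻¹) (substituting C and V),
    = kg⁻¹·m⁻²·s⁴·A².
Combining: C²·Sv⁻²·F = (s²·A²) · (m⁻⁴·s⁴) · (kg⁻¹·m⁻²·s⁴·A²) = kg⁻¹·m⁻⁶·s¹⁰·A⁴.
The exponent of kg is -1.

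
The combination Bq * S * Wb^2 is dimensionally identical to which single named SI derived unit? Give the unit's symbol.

J

Bq = 1/s = s⁻¹ (activity is decays per second).
S = 1/Ω (conductance is reciprocal resistance),
    = kg⁻¹·m⁻²·s³·A².
Wb = V·s (flux: a volt is a weber per second),
    = kg·m²·s⁻²·A⁻¹.
So Wb² = kg²·m⁴·s⁻⁴·A⁻².
Combining: Bq·S·Wb² = s⁻¹ · (kg⁻¹·m⁻²·s³·A²) · (kg²·m⁴·s⁻⁴·A⁻²) = kg·m²·s⁻².
kg·m²·s⁻² is the base-SI form of the joule.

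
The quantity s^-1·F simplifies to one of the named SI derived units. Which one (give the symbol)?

F = C/V (capacitance = charge per voltage),
    = A·s/(kg·m²·s⁻³·A⁻¹) (substituting C and V),
    = kg⁻¹·m⁻²·s⁴·A².
Combining: s⁻¹·F = s⁻¹ · (kg⁻¹·m⁻²·s⁴·A²) = kg⁻¹·m⁻²·s³·A².
kg⁻¹·m⁻²·s³·A² is the base-SI form of the siemens.

S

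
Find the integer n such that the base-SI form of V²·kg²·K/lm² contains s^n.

-6

lm = cd.
So lm⁻² = cd⁻².
V = kg·m²·s⁻³·A⁻¹.
So V² = kg²·m⁴·s⁻⁶·A⁻².
Combining: lm⁻²·V²·kg²·K = cd⁻² · (kg²·m⁴·s⁻⁶·A⁻²) · kg² · K = kg⁴·m⁴·s⁻⁶·A⁻²·K·cd⁻².
The exponent of s is -6.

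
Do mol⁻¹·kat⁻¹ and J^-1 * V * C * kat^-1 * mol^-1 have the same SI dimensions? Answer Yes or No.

Yes

Left side:
  kat = mol/s = s⁻¹·mol (catalytic activity).
  So kat⁻¹ = s·mol⁻¹.
  Combining: mol⁻¹·kat⁻¹ = mol⁻¹ · (s·mol⁻¹) = s·mol⁻².
Right side:
  J = kg·m²·s⁻².
  So J⁻¹ = kg⁻¹·m⁻²·s².
  V = kg·m²·s⁻³·A⁻¹.
  C = s·A.
  kat = s⁻¹·mol.
  So kat⁻¹ = s·mol⁻¹.
  Combining: J⁻¹·V·C·kat⁻¹·mol⁻¹ = (kg⁻¹·m⁻²·s²) · (kg·m²·s⁻³·A⁻¹) · (s·A) · (s·mol⁻¹) · mol⁻¹ = s·mol⁻².
Both reduce to s·mol⁻².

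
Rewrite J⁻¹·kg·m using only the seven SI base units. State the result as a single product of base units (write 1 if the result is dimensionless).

m⁻¹·s²

J = N·m (work = force × distance),
    = kg·m²·s⁻².
So J⁻¹ = kg⁻¹·m⁻²·s².
Combining: J⁻¹·kg·m = (kg⁻¹·m⁻²·s²) · kg · m = m⁻¹·s².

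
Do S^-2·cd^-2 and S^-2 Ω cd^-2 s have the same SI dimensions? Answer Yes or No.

Left side:
  S = kg⁻¹·m⁻²·s³·A².
  So S⁻² = kg²·m⁴·s⁻⁶·A⁻⁴.
  Combining: S⁻²·cd⁻² = (kg²·m⁴·s⁻⁶·A⁻⁴) · cd⁻² = kg²·m⁴·s⁻⁶·A⁻⁴·cd⁻².
Right side:
  S = kg⁻¹·m⁻²·s³·A².
  So S⁻² = kg²·m⁴·s⁻⁶·A⁻⁴.
  Ω = kg·m²·s⁻³·A⁻².
  Combining: S⁻²·Ω·cd⁻²·s = (kg²·m⁴·s⁻⁶·A⁻⁴) · (kg·m²·s⁻³·A⁻²) · cd⁻² · s = kg³·m⁶·s⁻⁸·A⁻⁶·cd⁻².
Left is kg²·m⁴·s⁻⁶·A⁻⁴·cd⁻²; right is kg³·m⁶·s⁻⁸·A⁻⁶·cd⁻² — different.

No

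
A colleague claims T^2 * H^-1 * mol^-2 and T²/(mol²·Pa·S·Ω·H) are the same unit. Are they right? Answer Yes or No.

Left side:
  T = Wb/m² (flux density = flux per area),
      = kg·s⁻²·A⁻¹.
  So T² = kg²·s⁻⁴·A⁻².
  H = Wb/A (inductance = flux per current),
      = kg·m²·s⁻²·A⁻².
  So H⁻¹ = kg⁻¹·m⁻²·s²·A².
  Combining: T²·H⁻¹·mol⁻² = (kg²·s⁻⁴·A⁻²) · (kg⁻¹·m⁻²·s²·A²) · mol⁻² = kg·m⁻²·s⁻²·mol⁻².
Right side:
  Pa = kg·m⁻¹·s⁻².
  So Pa⁻¹ = kg⁻¹·m·s².
  S = kg⁻¹·m⁻²·s³·A².
  So S⁻¹ = kg·m²·s⁻³·A⁻².
  Ω = kg·m²·s⁻³·A⁻².
  So Ω⁻¹ = kg⁻¹·m⁻²·s³·A².
  H = kg·m²·s⁻²·A⁻².
  So H⁻¹ = kg⁻¹·m⁻²·s²·A².
  T = kg·s⁻²·A⁻¹.
  So T² = kg²·s⁻⁴·A⁻².
  Combining: mol⁻²·Pa⁻¹·S⁻¹·Ω⁻¹·H⁻¹·T² = mol⁻² · (kg⁻¹·m·s²) · (kg·m²·s⁻³·A⁻²) · (kg⁻¹·m⁻²·s³·A²) · (kg⁻¹·m⁻²·s²·A²) · (kg²·s⁻⁴·A⁻²) = m⁻¹·mol⁻².
Left is kg·m⁻²·s⁻²·mol⁻²; right is m⁻¹·mol⁻² — different.

No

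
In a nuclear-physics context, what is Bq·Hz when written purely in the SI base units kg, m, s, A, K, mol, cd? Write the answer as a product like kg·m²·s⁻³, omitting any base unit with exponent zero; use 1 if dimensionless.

Bq = 1/s = s⁻¹ (activity is decays per second).
Hz = 1/s = s⁻¹ (frequency is cycles per second).
Combining: Bq·Hz = s⁻¹ · s⁻¹ = s⁻².

s⁻²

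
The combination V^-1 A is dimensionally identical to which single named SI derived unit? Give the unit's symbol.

S

V = W/A (potential = power per current),
    = kg·m²·s⁻³·A⁻¹.
So V⁻¹ = kg⁻¹·m⁻²·s³·A.
Combining: V⁻¹·A = (kg⁻¹·m⁻²·s³·A) · A = kg⁻¹·m⁻²·s³·A².
kg⁻¹·m⁻²·s³·A² is the base-SI form of the siemens.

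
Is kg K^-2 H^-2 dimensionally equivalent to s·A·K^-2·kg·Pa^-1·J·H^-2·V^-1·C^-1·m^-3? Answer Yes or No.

No

Left side:
  H = kg·m²·s⁻²·A⁻².
  So H⁻² = kg⁻²·m⁻⁴·s⁴·A⁴.
  Combining: kg·K⁻²·H⁻² = kg · K⁻² · (kg⁻²·m⁻⁴·s⁴·A⁴) = kg⁻¹·m⁻⁴·s⁴·A⁴·K⁻².
Right side:
  Pa = N/m² (pressure = force per area),
      = kg·m⁻¹·s⁻².
  So Pa⁻¹ = kg⁻¹·m·s².
  J = N·m (work = force × distance),
      = kg·m²·s⁻².
  H = Wb/A (inductance = flux per current),
      = kg·m²·s⁻²·A⁻².
  So H⁻² = kg⁻²·m⁻⁴·s⁴·A⁴.
  V = W/A (potential = power per current),
      = kg·m²·s⁻³·A⁻¹.
  So V⁻¹ = kg⁻¹·m⁻²·s³·A.
  C = A·s = s·A (charge = current × time).
  So C⁻¹ = s⁻¹·A⁻¹.
  Combining: s·A·K⁻²·kg·Pa⁻¹·J·H⁻²·V⁻¹·C⁻¹·m⁻³ = s · A · K⁻² · kg · (kg⁻¹·m·s²) · (kg·m²·s⁻²) · (kg⁻²·m⁻⁴·s⁴·A⁴) · (kg⁻¹·m⁻²·s³·A) · (s⁻¹·A⁻¹) · m⁻³ = kg⁻²·m⁻⁶·s⁷·A⁵·K⁻².
Left is kg⁻¹·m⁻⁴·s⁴·A⁴·K⁻²; right is kg⁻²·m⁻⁶·s⁷·A⁵·K⁻² — different.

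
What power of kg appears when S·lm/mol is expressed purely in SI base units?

-1

S = 1/Ω (conductance is reciprocal resistance),
    = kg⁻¹·m⁻²·s³·A².
lm = cd·sr = cd (luminous flux; sr is dimensionless).
Combining: S·mol⁻¹·lm = (kg⁻¹·m⁻²·s³·A²) · mol⁻¹ · cd = kg⁻¹·m⁻²·s³·A²·mol⁻¹·cd.
The exponent of kg is -1.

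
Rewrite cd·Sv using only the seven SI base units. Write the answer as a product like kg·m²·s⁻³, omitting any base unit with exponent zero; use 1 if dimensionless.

m²·s⁻²·cd

Sv = J/kg (equivalent dose = energy per mass),
    = m²·s⁻².
Combining: cd·Sv = cd · (m²·s⁻²) = m²·s⁻²·cd.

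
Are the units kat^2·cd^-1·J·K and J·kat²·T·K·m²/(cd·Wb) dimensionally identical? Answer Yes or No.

Yes

Left side:
  kat = s⁻¹·mol.
  So kat² = s⁻²·mol².
  J = kg·m²·s⁻².
  Combining: kat²·cd⁻¹·J·K = (s⁻²·mol²) · cd⁻¹ · (kg·m²·s⁻²) · K = kg·m²·s⁻⁴·K·mol²·cd⁻¹.
Right side:
  J = N·m (work = force × distance),
      = kg·m²·s⁻².
  kat = mol/s = s⁻¹·mol (catalytic activity).
  So kat² = s⁻²·mol².
  T = Wb/m² (flux density = flux per area),
      = kg·s⁻²·A⁻¹.
  Wb = V·s (flux: a volt is a weber per second),
      = kg·m²·s⁻²·A⁻¹.
  So Wb⁻¹ = kg⁻¹·m⁻²·s²·A.
  Combining: J·kat²·cd⁻¹·T·Wb⁻¹·K·m² = (kg·m²·s⁻²) · (s⁻²·mol²) · cd⁻¹ · (kg·s⁻²·A⁻¹) · (kg⁻¹·m⁻²·s²·A) · K · m² = kg·m²·s⁻⁴·K·mol²·cd⁻¹.
Both reduce to kg·m²·s⁻⁴·K·mol²·cd⁻¹.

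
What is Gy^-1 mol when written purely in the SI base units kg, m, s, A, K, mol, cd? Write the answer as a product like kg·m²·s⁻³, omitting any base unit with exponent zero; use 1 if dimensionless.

Gy = m²·s⁻².
So Gy⁻¹ = m⁻²·s².
Combining: Gy⁻¹·mol = (m⁻²·s²) · mol = m⁻²·s²·mol.

m⁻²·s²·mol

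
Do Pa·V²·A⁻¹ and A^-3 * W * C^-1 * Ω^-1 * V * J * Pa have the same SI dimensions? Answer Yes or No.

Yes

Left side:
  Pa = kg·m⁻¹·s⁻².
  V = kg·m²·s⁻³·A⁻¹.
  So V² = kg²·m⁴·s⁻⁶·A⁻².
  Combining: Pa·V²·A⁻¹ = (kg·m⁻¹·s⁻²) · (kg²·m⁴·s⁻⁶·A⁻²) · A⁻¹ = kg³·m³·s⁻⁸·A⁻³.
Right side:
  W = kg·m²·s⁻³.
  C = s·A.
  So C⁻¹ = s⁻¹·A⁻¹.
  Ω = kg·m²·s⁻³·A⁻².
  So Ω⁻¹ = kg⁻¹·m⁻²·s³·A².
  V = kg·m²·s⁻³·A⁻¹.
  J = kg·m²·s⁻².
  Pa = kg·m⁻¹·s⁻².
  Combining: A⁻³·W·C⁻¹·Ω⁻¹·V·J·Pa = A⁻³ · (kg·m²·s⁻³) · (s⁻¹·A⁻¹) · (kg⁻¹·m⁻²·s³·A²) · (kg·m²·s⁻³·A⁻¹) · (kg·m²·s⁻²) · (kg·m⁻¹·s⁻²) = kg³·m³·s⁻⁸·A⁻³.
Both reduce to kg³·m³·s⁻⁸·A⁻³.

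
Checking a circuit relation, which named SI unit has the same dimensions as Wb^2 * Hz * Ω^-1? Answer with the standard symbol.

Wb = V·s (flux: a volt is a weber per second),
    = kg·m²·s⁻²·A⁻¹.
So Wb² = kg²·m⁴·s⁻⁴·A⁻².
Hz = 1/s = s⁻¹ (frequency is cycles per second).
Ω = V/A (resistance = voltage per current),
    = kg·m²·s⁻³·A⁻².
So Ω⁻¹ = kg⁻¹·m⁻²·s³·A².
Combining: Wb²·Hz·Ω⁻¹ = (kg²·m⁴·s⁻⁴·A⁻²) · s⁻¹ · (kg⁻¹·m⁻²·s³·A²) = kg·m²·s⁻².
kg·m²·s⁻² is the base-SI form of the joule.

J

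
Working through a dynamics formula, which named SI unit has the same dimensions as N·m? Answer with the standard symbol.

N = kg·m/s² = kg·m·s⁻² (force = mass × acceleration).
Combining: N·m = (kg·m·s⁻²) · m = kg·m²·s⁻².
kg·m²·s⁻² is the base-SI form of the joule.

J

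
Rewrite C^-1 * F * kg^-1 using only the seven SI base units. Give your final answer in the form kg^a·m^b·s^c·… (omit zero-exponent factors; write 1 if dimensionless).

kg⁻²·m⁻²·s³·A

C = s·A.
So C⁻¹ = s⁻¹·A⁻¹.
F = kg⁻¹·m⁻²·s⁴·A².
Combining: C⁻¹·F·kg⁻¹ = (s⁻¹·A⁻¹) · (kg⁻¹·m⁻²·s⁴·A²) · kg⁻¹ = kg⁻²·m⁻²·s³·A.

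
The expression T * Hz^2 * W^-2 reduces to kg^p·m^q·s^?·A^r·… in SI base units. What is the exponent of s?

2

T = kg·s⁻²·A⁻¹.
Hz = s⁻¹.
So Hz² = s⁻².
W = kg·m²·s⁻³.
So W⁻² = kg⁻²·m⁻⁴·s⁶.
Combining: T·Hz²·W⁻² = (kg·s⁻²·A⁻¹) · s⁻² · (kg⁻²·m⁻⁴·s⁶) = kg⁻¹·m⁻⁴·s²·A⁻¹.
The exponent of s is 2.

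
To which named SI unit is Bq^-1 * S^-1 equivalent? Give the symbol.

H

Bq = 1/s = s⁻¹ (activity is decays per second).
So Bq⁻¹ = s.
S = 1/Ω (conductance is reciprocal resistance),
    = kg⁻¹·m⁻²·s³·A².
So S⁻¹ = kg·m²·s⁻³·A⁻².
Combining: Bq⁻¹·S⁻¹ = s · (kg·m²·s⁻³·A⁻²) = kg·m²·s⁻²·A⁻².
kg·m²·s⁻²·A⁻² is the base-SI form of the henry.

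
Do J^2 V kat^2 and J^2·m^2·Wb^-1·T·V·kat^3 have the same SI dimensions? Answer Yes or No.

Left side:
  J = N·m (work = force × distance),
      = kg·m²·s⁻².
  So J² = kg²·m⁴·s⁻⁴.
  V = W/A (potential = power per current),
      = kg·m²·s⁻³·A⁻¹.
  kat = mol/s = s⁻¹·mol (catalytic activity).
  So kat² = s⁻²·mol².
  Combining: J²·V·kat² = (kg²·m⁴·s⁻⁴) · (kg·m²·s⁻³·A⁻¹) · (s⁻²·mol²) = kg³·m⁶·s⁻⁹·A⁻¹·mol².
Right side:
  J = N·m (work = force × distance),
      = kg·m²·s⁻².
  So J² = kg²·m⁴·s⁻⁴.
  Wb = V·s (flux: a volt is a weber per second),
      = kg·m²·s⁻²·A⁻¹.
  So Wb⁻¹ = kg⁻¹·m⁻²·s²·A.
  T = Wb/m² (flux density = flux per area),
      = kg·s⁻²·A⁻¹.
  V = W/A (potential = power per current),
      = kg·m²·s⁻³·A⁻¹.
  kat = mol/s = s⁻¹·mol (catalytic activity).
  So kat³ = s⁻³·mol³.
  Combining: J²·m²·Wb⁻¹·T·V·kat³ = (kg²·m⁴·s⁻⁴) · m² · (kg⁻¹·m⁻²·s²·A) · (kg·s⁻²·A⁻¹) · (kg·m²·s⁻³·A⁻¹) · (s⁻³·mol³) = kg³·m⁶·s⁻¹⁰·A⁻¹·mol³.
Left is kg³·m⁶·s⁻⁹·A⁻¹·mol²; right is kg³·m⁶·s⁻¹⁰·A⁻¹·mol³ — different.

No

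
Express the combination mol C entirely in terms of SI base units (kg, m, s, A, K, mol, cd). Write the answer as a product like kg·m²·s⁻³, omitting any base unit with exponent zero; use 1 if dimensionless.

C = A·s = s·A (charge = current × time).
Combining: mol·C = mol · (s·A) = s·A·mol.

s·A·mol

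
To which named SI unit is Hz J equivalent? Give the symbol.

Hz = 1/s = s⁻¹ (frequency is cycles per second).
J = N·m (work = force × distance),
    = kg·m²·s⁻².
Combining: Hz·J = s⁻¹ · (kg·m²·s⁻²) = kg·m²·s⁻³.
kg·m²·s⁻³ is the base-SI form of the watt.

W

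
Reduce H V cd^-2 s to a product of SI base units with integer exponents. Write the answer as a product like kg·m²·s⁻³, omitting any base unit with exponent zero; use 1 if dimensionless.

H = Wb/A (inductance = flux per current),
    = kg·m²·s⁻²·A⁻².
V = W/A (potential = power per current),
    = kg·m²·s⁻³·A⁻¹.
Combining: H·V·cd⁻²·s = (kg·m²·s⁻²·A⁻²) · (kg·m²·s⁻³·A⁻¹) · cd⁻² · s = kg²·m⁴·s⁻⁴·A⁻³·cd⁻².

kg²·m⁴·s⁻⁴·A⁻³·cd⁻²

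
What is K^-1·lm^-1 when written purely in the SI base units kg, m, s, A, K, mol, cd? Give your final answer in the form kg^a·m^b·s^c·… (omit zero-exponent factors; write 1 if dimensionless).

lm = cd·sr = cd (luminous flux; sr is dimensionless).
So lm⁻¹ = cd⁻¹.
Combining: K⁻¹·lm⁻¹ = K⁻¹ · cd⁻¹ = K⁻¹·cd⁻¹.

K⁻¹·cd⁻¹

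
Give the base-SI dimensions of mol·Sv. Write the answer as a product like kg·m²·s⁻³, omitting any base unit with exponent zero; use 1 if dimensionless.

m²·s⁻²·mol

Sv = J/kg (equivalent dose = energy per mass),
    = m²·s⁻².
Combining: mol·Sv = mol · (m²·s⁻²) = m²·s⁻²·mol.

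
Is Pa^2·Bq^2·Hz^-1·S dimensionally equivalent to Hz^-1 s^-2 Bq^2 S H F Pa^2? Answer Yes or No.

Left side:
  Pa = kg·m⁻¹·s⁻².
  So Pa² = kg²·m⁻²·s⁻⁴.
  Bq = s⁻¹.
  So Bq² = s⁻².
  Hz = s⁻¹.
  So Hz⁻¹ = s.
  S = kg⁻¹·m⁻²·s³·A².
  Combining: Pa²·Bq²·Hz⁻¹·S = (kg²·m⁻²·s⁻⁴) · s⁻² · s · (kg⁻¹·m⁻²·s³·A²) = kg·m⁻⁴·s⁻²·A².
Right side:
  Hz = 1/s = s⁻¹ (frequency is cycles per second).
  So Hz⁻¹ = s.
  Bq = 1/s = s⁻¹ (activity is decays per second).
  So Bq² = s⁻².
  S = 1/Ω (conductance is reciprocal resistance),
      = kg⁻¹·m⁻²·s³·A².
  H = Wb/A (inductance = flux per current),
      = kg·m²·s⁻²·A⁻².
  F = C/V (capacitance = charge per voltage),
      = A·s/(kg·m²·s⁻³·A⁻¹) (substituting C and V),
      = kg⁻¹·m⁻²·s⁴·A².
  Pa = N/m² (pressure = force per area),
      = kg·m⁻¹·s⁻².
  So Pa² = kg²·m⁻²·s⁻⁴.
  Combining: Hz⁻¹·s⁻²·Bq²·S·H·F·Pa² = s · s⁻² · s⁻² · (kg⁻¹·m⁻²·s³·A²) · (kg·m²·s⁻²·A⁻²) · (kg⁻¹·m⁻²·s⁴·A²) · (kg²·m⁻²·s⁻⁴) = kg·m⁻⁴·s⁻²·A².
Both reduce to kg·m⁻⁴·s⁻²·A².

Yes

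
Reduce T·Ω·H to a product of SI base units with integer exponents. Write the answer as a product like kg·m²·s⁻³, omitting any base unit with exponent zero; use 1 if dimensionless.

kg³·m⁴·s⁻⁷·A⁻⁵

T = Wb/m² (flux density = flux per area),
    = kg·s⁻²·A⁻¹.
Ω = V/A (resistance = voltage per current),
    = kg·m²·s⁻³·A⁻².
H = Wb/A (inductance = flux per current),
    = kg·m²·s⁻²·A⁻².
Combining: T·Ω·H = (kg·s⁻²·A⁻¹) · (kg·m²·s⁻³·A⁻²) · (kg·m²·s⁻²·A⁻²) = kg³·m⁴·s⁻⁷·A⁻⁵.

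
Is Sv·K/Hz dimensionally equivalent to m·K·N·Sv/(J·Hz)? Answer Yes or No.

Left side:
  Sv = m²·s⁻².
  Hz = s⁻¹.
  So Hz⁻¹ = s.
  Combining: Sv·K·Hz⁻¹ = (m²·s⁻²) · K · s = m²·s⁻¹·K.
Right side:
  J = kg·m²·s⁻².
  So J⁻¹ = kg⁻¹·m⁻²·s².
  Hz = s⁻¹.
  So Hz⁻¹ = s.
  N = kg·m·s⁻².
  Sv = m²·s⁻².
  Combining: J⁻¹·Hz⁻¹·m·K·N·Sv = (kg⁻¹·m⁻²·s²) · s · m · K · (kg·m·s⁻²) · (m²·s⁻²) = m²·s⁻¹·K.
Both reduce to m²·s⁻¹·K.

Yes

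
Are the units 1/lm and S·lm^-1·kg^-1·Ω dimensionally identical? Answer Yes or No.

No

Left side:
  lm = cd·sr = cd (luminous flux; sr is dimensionless).
  So lm⁻¹ = cd⁻¹.
Right side:
  S = 1/Ω (conductance is reciprocal resistance),
      = kg⁻¹·m⁻²·s³·A².
  lm = cd·sr = cd (luminous flux; sr is dimensionless).
  So lm⁻¹ = cd⁻¹.
  Ω = V/A (resistance = voltage per current),
      = kg·m²·s⁻³·A⁻².
  Combining: S·lm⁻¹·kg⁻¹·Ω = (kg⁻¹·m⁻²·s³·A²) · cd⁻¹ · kg⁻¹ · (kg·m²·s⁻³·A⁻²) = kg⁻¹·cd⁻¹.
Left is cd⁻¹; right is kg⁻¹·cd⁻¹ — different.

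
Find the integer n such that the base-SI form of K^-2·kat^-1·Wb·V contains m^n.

4

kat = mol/s = s⁻¹·mol (catalytic activity).
So kat⁻¹ = s·mol⁻¹.
Wb = V·s (flux: a volt is a weber per second),
    = kg·m²·s⁻²·A⁻¹.
V = W/A (potential = power per current),
    = kg·m²·s⁻³·A⁻¹.
Combining: K⁻²·kat⁻¹·Wb·V = K⁻² · (s·mol⁻¹) · (kg·m²·s⁻²·A⁻¹) · (kg·m²·s⁻³·A⁻¹) = kg²·m⁴·s⁻⁴·A⁻²·K⁻²·mol⁻¹.
The exponent of m is 4.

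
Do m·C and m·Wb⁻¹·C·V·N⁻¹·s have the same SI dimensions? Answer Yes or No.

Left side:
  C = s·A.
  Combining: m·C = m · (s·A) = m·s·A.
Right side:
  Wb = kg·m²·s⁻²·A⁻¹.
  So Wb⁻¹ = kg⁻¹·m⁻²·s²·A.
  C = s·A.
  V = kg·m²·s⁻³·A⁻¹.
  N = kg·m·s⁻².
  So N⁻¹ = kg⁻¹·m⁻¹·s².
  Combining: m·Wb⁻¹·C·V·N⁻¹·s = m · (kg⁻¹·m⁻²·s²·A) · (s·A) · (kg·m²·s⁻³·A⁻¹) · (kg⁻¹·m⁻¹·s²) · s = kg⁻¹·s³·A.
Left is m·s·A; right is kg⁻¹·s³·A — different.

No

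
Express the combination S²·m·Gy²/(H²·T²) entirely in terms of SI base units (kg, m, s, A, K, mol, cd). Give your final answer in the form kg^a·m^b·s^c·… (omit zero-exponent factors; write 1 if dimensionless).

H = Wb/A (inductance = flux per current),
    = kg·m²·s⁻²·A⁻².
So H⁻² = kg⁻²·m⁻⁴·s⁴·A⁴.
S = 1/Ω (conductance is reciprocal resistance),
    = kg⁻¹·m⁻²·s³·A².
So S² = kg⁻²·m⁻⁴·s⁶·A⁴.
Gy = J/kg (absorbed dose = energy per mass),
    = m²·s⁻².
So Gy² = m⁴·s⁻⁴.
T = Wb/m² (flux density = flux per area),
    = kg·s⁻²·A⁻¹.
So T⁻² = kg⁻²·s⁴·A².
Combining: H⁻²·S²·m·Gy²·T⁻² = (kg⁻²·m⁻⁴·s⁴·A⁴) · (kg⁻²·m⁻⁴·s⁶·A⁴) · m · (m⁴·s⁻⁴) · (kg⁻²·s⁴·A²) = kg⁻⁶·m⁻³·s¹⁰·A¹⁰.

kg⁻⁶·m⁻³·s¹⁰·A¹⁰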